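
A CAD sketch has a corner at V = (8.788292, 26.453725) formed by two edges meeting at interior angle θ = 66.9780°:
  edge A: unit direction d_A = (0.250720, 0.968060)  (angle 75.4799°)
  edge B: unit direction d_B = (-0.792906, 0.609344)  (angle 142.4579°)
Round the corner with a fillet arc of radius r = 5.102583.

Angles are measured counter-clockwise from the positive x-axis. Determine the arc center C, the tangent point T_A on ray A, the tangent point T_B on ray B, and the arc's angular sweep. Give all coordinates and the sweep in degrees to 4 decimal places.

bisector direction at 108.9689° = (-0.325055,0.945695)
center distance |VC| = r/sin(θ/2) = 5.102583/sin(33.4890°) = 9.247548
C = V + |VC|·bis = (5.7823,35.1991)
T_A = V + ((C−V)·d_A)·d_A = V + 7.7124·d_A = (10.7219,33.9198)
T_B = V + ((C−V)·d_B)·d_B = V + 7.7124·d_B = (2.6731,31.1532)
sweep = 180° − θ = 113.0220°

center=(5.7823,35.1991) T_A=(10.7219,33.9198) T_B=(2.6731,31.1532) sweep=113.0220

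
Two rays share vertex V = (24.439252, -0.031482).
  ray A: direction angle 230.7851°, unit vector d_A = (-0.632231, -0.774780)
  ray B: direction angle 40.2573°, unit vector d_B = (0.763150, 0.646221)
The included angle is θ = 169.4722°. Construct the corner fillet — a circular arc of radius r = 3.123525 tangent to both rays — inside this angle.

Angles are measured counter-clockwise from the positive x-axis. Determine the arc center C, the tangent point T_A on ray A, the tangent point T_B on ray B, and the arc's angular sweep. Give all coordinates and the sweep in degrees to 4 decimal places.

center=(26.6774,-2.2292) T_A=(24.2573,-0.2544) T_B=(24.6589,0.1545) sweep=10.5278

bisector direction at 315.5212° = (0.713510,-0.700645)
center distance |VC| = r/sin(θ/2) = 3.123525/sin(84.7361°) = 3.136754
C = V + |VC|·bis = (26.6774,-2.2292)
T_A = V + ((C−V)·d_A)·d_A = V + 0.2878·d_A = (24.2573,-0.2544)
T_B = V + ((C−V)·d_B)·d_B = V + 0.2878·d_B = (24.6589,0.1545)
sweep = 180° − θ = 10.5278°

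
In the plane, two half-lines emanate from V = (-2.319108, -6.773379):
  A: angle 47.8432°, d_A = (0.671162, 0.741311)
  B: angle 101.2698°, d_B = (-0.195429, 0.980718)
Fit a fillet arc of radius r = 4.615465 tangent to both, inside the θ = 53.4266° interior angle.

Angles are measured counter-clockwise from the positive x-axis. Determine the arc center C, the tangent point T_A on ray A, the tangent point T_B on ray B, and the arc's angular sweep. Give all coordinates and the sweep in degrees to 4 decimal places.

bisector direction at 74.5565° = (0.266288,0.963894)
center distance |VC| = r/sin(θ/2) = 4.615465/sin(26.7133°) = 10.267396
C = V + |VC|·bis = (0.4150,3.1233)
T_A = V + ((C−V)·d_A)·d_A = V + 9.1715·d_A = (3.8365,0.0256)
T_B = V + ((C−V)·d_B)·d_B = V + 9.1715·d_B = (-4.1115,2.2213)
sweep = 180° − θ = 126.5734°

center=(0.4150,3.1233) T_A=(3.8365,0.0256) T_B=(-4.1115,2.2213) sweep=126.5734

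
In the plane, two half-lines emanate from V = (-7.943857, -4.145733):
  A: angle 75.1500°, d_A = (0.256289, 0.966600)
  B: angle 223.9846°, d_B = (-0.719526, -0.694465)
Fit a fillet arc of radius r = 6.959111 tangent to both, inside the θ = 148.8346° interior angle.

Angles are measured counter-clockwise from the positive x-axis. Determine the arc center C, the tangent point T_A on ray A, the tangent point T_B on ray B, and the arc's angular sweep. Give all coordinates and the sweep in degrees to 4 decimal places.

center=(-14.1731,-0.4863) T_A=(-7.4465,-2.2698) T_B=(-9.3403,-5.4935) sweep=31.1654

bisector direction at 149.5673° = (-0.862225,0.506526)
center distance |VC| = r/sin(θ/2) = 6.959111/sin(74.4173°) = 7.224663
C = V + |VC|·bis = (-14.1731,-0.4863)
T_A = V + ((C−V)·d_A)·d_A = V + 1.9408·d_A = (-7.4465,-2.2698)
T_B = V + ((C−V)·d_B)·d_B = V + 1.9408·d_B = (-9.3403,-5.4935)
sweep = 180° − θ = 31.1654°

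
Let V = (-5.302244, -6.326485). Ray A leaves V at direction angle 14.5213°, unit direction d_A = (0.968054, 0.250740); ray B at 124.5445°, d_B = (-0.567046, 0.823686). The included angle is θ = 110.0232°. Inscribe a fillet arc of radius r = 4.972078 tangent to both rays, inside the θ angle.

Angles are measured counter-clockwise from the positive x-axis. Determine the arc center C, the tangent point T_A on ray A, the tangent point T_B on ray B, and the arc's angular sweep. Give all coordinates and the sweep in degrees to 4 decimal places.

bisector direction at 69.5329° = (0.349669,0.936873)
center distance |VC| = r/sin(θ/2) = 4.972078/sin(55.0116°) = 6.068926
C = V + |VC|·bis = (-3.1801,-0.6407)
T_A = V + ((C−V)·d_A)·d_A = V + 3.4800·d_A = (-1.9334,-5.4539)
T_B = V + ((C−V)·d_B)·d_B = V + 3.4800·d_B = (-7.2756,-3.4601)
sweep = 180° − θ = 69.9768°

center=(-3.1801,-0.6407) T_A=(-1.9334,-5.4539) T_B=(-7.2756,-3.4601) sweep=69.9768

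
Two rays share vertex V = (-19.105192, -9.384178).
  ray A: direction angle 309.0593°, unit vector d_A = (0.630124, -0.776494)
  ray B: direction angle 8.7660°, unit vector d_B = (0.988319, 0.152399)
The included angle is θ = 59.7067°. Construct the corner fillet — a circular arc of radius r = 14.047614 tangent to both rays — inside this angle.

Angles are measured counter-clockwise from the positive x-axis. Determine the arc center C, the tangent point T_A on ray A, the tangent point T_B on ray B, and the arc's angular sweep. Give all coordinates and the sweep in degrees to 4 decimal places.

bisector direction at 338.9126° = (0.933033,-0.359791)
center distance |VC| = r/sin(θ/2) = 14.047614/sin(29.8533°) = 28.220428
C = V + |VC|·bis = (7.2254,-19.5376)
T_A = V + ((C−V)·d_A)·d_A = V + 24.4756·d_A = (-3.6825,-28.3894)
T_B = V + ((C−V)·d_B)·d_B = V + 24.4756·d_B = (5.0846,-5.6541)
sweep = 180° − θ = 120.2933°

center=(7.2254,-19.5376) T_A=(-3.6825,-28.3894) T_B=(5.0846,-5.6541) sweep=120.2933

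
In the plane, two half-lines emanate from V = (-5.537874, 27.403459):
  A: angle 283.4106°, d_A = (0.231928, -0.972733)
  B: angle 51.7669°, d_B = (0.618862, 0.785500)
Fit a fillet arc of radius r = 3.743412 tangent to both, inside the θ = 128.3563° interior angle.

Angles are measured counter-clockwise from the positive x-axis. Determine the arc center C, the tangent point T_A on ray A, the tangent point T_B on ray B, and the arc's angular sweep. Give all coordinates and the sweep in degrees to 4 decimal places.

center=(-1.4764,26.5097) T_A=(-5.1178,25.6415) T_B=(-4.4169,28.8263) sweep=51.6437

bisector direction at 347.5888° = (0.976630,-0.214927)
center distance |VC| = r/sin(θ/2) = 3.743412/sin(64.1782°) = 4.158641
C = V + |VC|·bis = (-1.4764,26.5097)
T_A = V + ((C−V)·d_A)·d_A = V + 1.8114·d_A = (-5.1178,25.6415)
T_B = V + ((C−V)·d_B)·d_B = V + 1.8114·d_B = (-4.4169,28.8263)
sweep = 180° − θ = 51.6437°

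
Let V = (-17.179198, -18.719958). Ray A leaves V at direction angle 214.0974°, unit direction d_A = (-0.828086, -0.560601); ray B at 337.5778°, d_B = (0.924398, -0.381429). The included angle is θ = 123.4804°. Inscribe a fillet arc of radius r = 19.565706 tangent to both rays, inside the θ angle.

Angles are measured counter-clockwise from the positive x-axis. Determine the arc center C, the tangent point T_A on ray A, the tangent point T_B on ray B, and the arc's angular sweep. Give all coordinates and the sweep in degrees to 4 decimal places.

center=(-14.9199,-40.8181) T_A=(-25.8885,-24.6160) T_B=(-7.4570,-22.7316) sweep=56.5196

bisector direction at 275.8376° = (0.101709,-0.994814)
center distance |VC| = r/sin(θ/2) = 19.565706/sin(61.7402°) = 22.213316
C = V + |VC|·bis = (-14.9199,-40.8181)
T_A = V + ((C−V)·d_A)·d_A = V + 10.5173·d_A = (-25.8885,-24.6160)
T_B = V + ((C−V)·d_B)·d_B = V + 10.5173·d_B = (-7.4570,-22.7316)
sweep = 180° − θ = 56.5196°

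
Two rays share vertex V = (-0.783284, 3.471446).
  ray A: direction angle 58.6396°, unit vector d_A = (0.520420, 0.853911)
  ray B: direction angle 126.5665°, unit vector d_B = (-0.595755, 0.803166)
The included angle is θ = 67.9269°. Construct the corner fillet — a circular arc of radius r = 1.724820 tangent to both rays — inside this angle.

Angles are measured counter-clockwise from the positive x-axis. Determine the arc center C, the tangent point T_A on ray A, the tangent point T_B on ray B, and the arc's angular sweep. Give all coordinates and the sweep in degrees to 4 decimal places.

bisector direction at 92.6030° = (-0.045416,0.998968)
center distance |VC| = r/sin(θ/2) = 1.724820/sin(33.9635°) = 3.087402
C = V + |VC|·bis = (-0.9235,6.5557)
T_A = V + ((C−V)·d_A)·d_A = V + 2.5607·d_A = (0.5493,5.6580)
T_B = V + ((C−V)·d_B)·d_B = V + 2.5607·d_B = (-2.3088,5.5281)
sweep = 180° − θ = 112.0731°

center=(-0.9235,6.5557) T_A=(0.5493,5.6580) T_B=(-2.3088,5.5281) sweep=112.0731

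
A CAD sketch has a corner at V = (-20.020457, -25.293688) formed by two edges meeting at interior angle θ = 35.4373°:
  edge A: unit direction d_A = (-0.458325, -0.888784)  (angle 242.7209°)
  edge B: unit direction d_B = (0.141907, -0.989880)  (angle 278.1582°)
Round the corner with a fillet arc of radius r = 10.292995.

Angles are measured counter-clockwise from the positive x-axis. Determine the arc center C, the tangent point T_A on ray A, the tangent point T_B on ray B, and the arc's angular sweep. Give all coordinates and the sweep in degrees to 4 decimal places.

center=(-25.6376,-58.6443) T_A=(-34.7859,-53.9268) T_B=(-15.4488,-57.1837) sweep=144.5627

bisector direction at 260.4396° = (-0.166088,-0.986111)
center distance |VC| = r/sin(θ/2) = 10.292995/sin(17.7187°) = 33.820361
C = V + |VC|·bis = (-25.6376,-58.6443)
T_A = V + ((C−V)·d_A)·d_A = V + 32.2160·d_A = (-34.7859,-53.9268)
T_B = V + ((C−V)·d_B)·d_B = V + 32.2160·d_B = (-15.4488,-57.1837)
sweep = 180° − θ = 144.5627°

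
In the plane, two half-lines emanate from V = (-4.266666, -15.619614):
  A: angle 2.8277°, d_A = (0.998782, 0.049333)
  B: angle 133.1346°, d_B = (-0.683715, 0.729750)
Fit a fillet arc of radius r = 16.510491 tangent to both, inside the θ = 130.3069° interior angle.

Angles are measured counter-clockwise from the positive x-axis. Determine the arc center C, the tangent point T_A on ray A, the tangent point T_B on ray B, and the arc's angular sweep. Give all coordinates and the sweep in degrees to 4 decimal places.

center=(2.5547,1.2479) T_A=(3.3692,-15.2425) T_B=(-9.4938,-10.0405) sweep=49.6931

bisector direction at 67.9812° = (0.374912,0.927061)
center distance |VC| = r/sin(θ/2) = 16.510491/sin(65.1535°) = 18.194654
C = V + |VC|·bis = (2.5547,1.2479)
T_A = V + ((C−V)·d_A)·d_A = V + 7.6452·d_A = (3.3692,-15.2425)
T_B = V + ((C−V)·d_B)·d_B = V + 7.6452·d_B = (-9.4938,-10.0405)
sweep = 180° − θ = 49.6931°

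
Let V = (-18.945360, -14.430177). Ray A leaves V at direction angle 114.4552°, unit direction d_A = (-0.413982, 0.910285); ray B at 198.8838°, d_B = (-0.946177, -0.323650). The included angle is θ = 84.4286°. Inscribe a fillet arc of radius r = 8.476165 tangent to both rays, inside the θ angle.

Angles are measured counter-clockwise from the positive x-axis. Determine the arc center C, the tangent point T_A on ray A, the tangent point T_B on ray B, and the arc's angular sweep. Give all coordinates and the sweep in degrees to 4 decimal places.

center=(-30.5290,-9.4342) T_A=(-22.8133,-5.9252) T_B=(-27.7857,-17.4541) sweep=95.5714

bisector direction at 156.6695° = (-0.918236,0.396034)
center distance |VC| = r/sin(θ/2) = 8.476165/sin(42.2143°) = 12.615116
C = V + |VC|·bis = (-30.5290,-9.4342)
T_A = V + ((C−V)·d_A)·d_A = V + 9.3432·d_A = (-22.8133,-5.9252)
T_B = V + ((C−V)·d_B)·d_B = V + 9.3432·d_B = (-27.7857,-17.4541)
sweep = 180° − θ = 95.5714°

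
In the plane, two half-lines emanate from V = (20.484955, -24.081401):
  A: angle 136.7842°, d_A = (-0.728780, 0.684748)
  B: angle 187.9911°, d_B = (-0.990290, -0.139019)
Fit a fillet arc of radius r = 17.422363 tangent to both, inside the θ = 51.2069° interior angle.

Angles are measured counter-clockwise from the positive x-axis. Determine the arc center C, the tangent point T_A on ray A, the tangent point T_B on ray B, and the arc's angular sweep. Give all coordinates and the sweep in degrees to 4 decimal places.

bisector direction at 162.3877° = (-0.953125,0.302575)
center distance |VC| = r/sin(θ/2) = 17.422363/sin(25.6034°) = 40.316474
C = V + |VC|·bis = (-17.9417,-11.8826)
T_A = V + ((C−V)·d_A)·d_A = V + 36.3577·d_A = (-6.0118,0.8144)
T_B = V + ((C−V)·d_B)·d_B = V + 36.3577·d_B = (-15.5197,-29.1358)
sweep = 180° − θ = 128.7931°

center=(-17.9417,-11.8826) T_A=(-6.0118,0.8144) T_B=(-15.5197,-29.1358) sweep=128.7931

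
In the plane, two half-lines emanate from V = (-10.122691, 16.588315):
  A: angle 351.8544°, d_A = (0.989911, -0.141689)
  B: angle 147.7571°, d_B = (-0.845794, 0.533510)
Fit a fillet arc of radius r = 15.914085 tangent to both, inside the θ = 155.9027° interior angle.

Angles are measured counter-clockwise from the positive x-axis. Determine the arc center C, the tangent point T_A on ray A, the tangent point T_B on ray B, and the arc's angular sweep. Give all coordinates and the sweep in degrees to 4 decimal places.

center=(-4.5053,31.8606) T_A=(-6.7602,16.1070) T_B=(-12.9957,18.4005) sweep=24.0973

bisector direction at 69.8058° = (0.345204,0.938528)
center distance |VC| = r/sin(θ/2) = 15.914085/sin(77.9514°) = 16.272558
C = V + |VC|·bis = (-4.5053,31.8606)
T_A = V + ((C−V)·d_A)·d_A = V + 3.3968·d_A = (-6.7602,16.1070)
T_B = V + ((C−V)·d_B)·d_B = V + 3.3968·d_B = (-12.9957,18.4005)
sweep = 180° − θ = 24.0973°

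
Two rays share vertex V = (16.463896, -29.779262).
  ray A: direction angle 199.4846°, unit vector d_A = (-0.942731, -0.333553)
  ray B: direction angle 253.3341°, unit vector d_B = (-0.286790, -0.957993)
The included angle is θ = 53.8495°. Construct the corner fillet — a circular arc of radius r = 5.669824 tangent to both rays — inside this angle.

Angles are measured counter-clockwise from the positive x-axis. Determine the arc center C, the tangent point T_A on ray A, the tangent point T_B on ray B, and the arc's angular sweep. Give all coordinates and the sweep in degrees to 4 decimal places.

bisector direction at 226.4094° = (-0.689501,-0.724284)
center distance |VC| = r/sin(θ/2) = 5.669824/sin(26.9247°) = 12.521146
C = V + |VC|·bis = (7.8305,-38.8481)
T_A = V + ((C−V)·d_A)·d_A = V + 11.1639·d_A = (5.9394,-33.5030)
T_B = V + ((C−V)·d_B)·d_B = V + 11.1639·d_B = (13.2622,-40.4742)
sweep = 180° − θ = 126.1505°

center=(7.8305,-38.8481) T_A=(5.9394,-33.5030) T_B=(13.2622,-40.4742) sweep=126.1505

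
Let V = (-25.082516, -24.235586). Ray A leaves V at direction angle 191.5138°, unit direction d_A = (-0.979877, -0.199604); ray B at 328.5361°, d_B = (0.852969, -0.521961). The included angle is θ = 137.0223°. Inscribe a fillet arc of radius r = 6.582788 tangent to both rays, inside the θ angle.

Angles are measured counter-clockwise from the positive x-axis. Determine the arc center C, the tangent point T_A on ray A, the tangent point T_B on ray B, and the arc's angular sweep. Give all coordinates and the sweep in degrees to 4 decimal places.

center=(-26.3080,-31.2032) T_A=(-27.6219,-24.7529) T_B=(-22.8720,-25.5883) sweep=42.9777

bisector direction at 260.0249° = (-0.173219,-0.984883)
center distance |VC| = r/sin(θ/2) = 6.582788/sin(68.5112°) = 7.074548
C = V + |VC|·bis = (-26.3080,-31.2032)
T_A = V + ((C−V)·d_A)·d_A = V + 2.5915·d_A = (-27.6219,-24.7529)
T_B = V + ((C−V)·d_B)·d_B = V + 2.5915·d_B = (-22.8720,-25.5883)
sweep = 180° − θ = 42.9777°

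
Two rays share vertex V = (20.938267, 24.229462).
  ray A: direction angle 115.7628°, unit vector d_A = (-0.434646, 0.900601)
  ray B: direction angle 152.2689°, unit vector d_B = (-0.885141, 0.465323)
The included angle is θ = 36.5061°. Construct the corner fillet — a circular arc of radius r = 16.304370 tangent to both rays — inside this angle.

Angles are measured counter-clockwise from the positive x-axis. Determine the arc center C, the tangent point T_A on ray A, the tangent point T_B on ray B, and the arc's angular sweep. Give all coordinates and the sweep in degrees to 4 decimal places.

bisector direction at 134.0159° = (-0.694857,0.719148)
center distance |VC| = r/sin(θ/2) = 16.304370/sin(18.2531°) = 52.054989
C = V + |VC|·bis = (-15.2325,61.6647)
T_A = V + ((C−V)·d_A)·d_A = V + 49.4357·d_A = (-0.5488,68.7513)
T_B = V + ((C−V)·d_B)·d_B = V + 49.4357·d_B = (-22.8193,47.2330)
sweep = 180° − θ = 143.4939°

center=(-15.2325,61.6647) T_A=(-0.5488,68.7513) T_B=(-22.8193,47.2330) sweep=143.4939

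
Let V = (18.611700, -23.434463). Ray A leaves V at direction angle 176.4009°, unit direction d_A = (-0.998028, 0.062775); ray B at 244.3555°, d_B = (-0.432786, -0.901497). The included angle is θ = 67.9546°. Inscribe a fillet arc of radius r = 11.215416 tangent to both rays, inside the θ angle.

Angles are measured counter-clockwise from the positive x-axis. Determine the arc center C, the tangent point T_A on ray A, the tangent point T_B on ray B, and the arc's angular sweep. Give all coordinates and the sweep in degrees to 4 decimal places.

center=(1.2987,-33.5831) T_A=(2.0028,-22.3898) T_B=(11.4094,-38.4370) sweep=112.0454

bisector direction at 210.3782° = (-0.862706,-0.505706)
center distance |VC| = r/sin(θ/2) = 11.215416/sin(33.9773°) = 20.068224
C = V + |VC|·bis = (1.2987,-33.5831)
T_A = V + ((C−V)·d_A)·d_A = V + 16.6418·d_A = (2.0028,-22.3898)
T_B = V + ((C−V)·d_B)·d_B = V + 16.6418·d_B = (11.4094,-38.4370)
sweep = 180° − θ = 112.0454°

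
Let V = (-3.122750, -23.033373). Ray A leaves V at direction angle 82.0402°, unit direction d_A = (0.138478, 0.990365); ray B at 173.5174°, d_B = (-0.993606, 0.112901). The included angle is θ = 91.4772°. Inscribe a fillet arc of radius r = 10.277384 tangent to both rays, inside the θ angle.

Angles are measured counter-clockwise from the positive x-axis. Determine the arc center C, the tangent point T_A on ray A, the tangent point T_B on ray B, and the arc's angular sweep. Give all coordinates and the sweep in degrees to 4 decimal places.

bisector direction at 127.7788° = (-0.612615,0.790382)
center distance |VC| = r/sin(θ/2) = 10.277384/sin(45.7386°) = 14.350619
C = V + |VC|·bis = (-11.9141,-11.6909)
T_A = V + ((C−V)·d_A)·d_A = V + 10.0158·d_A = (-1.7358,-13.1141)
T_B = V + ((C−V)·d_B)·d_B = V + 10.0158·d_B = (-13.0745,-21.9026)
sweep = 180° − θ = 88.5228°

center=(-11.9141,-11.6909) T_A=(-1.7358,-13.1141) T_B=(-13.0745,-21.9026) sweep=88.5228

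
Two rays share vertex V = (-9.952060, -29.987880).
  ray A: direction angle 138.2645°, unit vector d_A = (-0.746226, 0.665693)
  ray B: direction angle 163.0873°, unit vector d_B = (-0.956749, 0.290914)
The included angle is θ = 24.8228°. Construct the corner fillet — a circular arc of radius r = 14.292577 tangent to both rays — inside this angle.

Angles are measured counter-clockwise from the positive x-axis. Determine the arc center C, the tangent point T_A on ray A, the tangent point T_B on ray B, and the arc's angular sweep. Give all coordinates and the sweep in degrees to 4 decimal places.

bisector direction at 150.6759° = (-0.871863,0.489749)
center distance |VC| = r/sin(θ/2) = 14.292577/sin(12.4114°) = 66.498862
C = V + |VC|·bis = (-67.9300,2.5799)
T_A = V + ((C−V)·d_A)·d_A = V + 64.9448·d_A = (-58.4155,13.2454)
T_B = V + ((C−V)·d_B)·d_B = V + 64.9448·d_B = (-72.0879,-11.0945)
sweep = 180° − θ = 155.1772°

center=(-67.9300,2.5799) T_A=(-58.4155,13.2454) T_B=(-72.0879,-11.0945) sweep=155.1772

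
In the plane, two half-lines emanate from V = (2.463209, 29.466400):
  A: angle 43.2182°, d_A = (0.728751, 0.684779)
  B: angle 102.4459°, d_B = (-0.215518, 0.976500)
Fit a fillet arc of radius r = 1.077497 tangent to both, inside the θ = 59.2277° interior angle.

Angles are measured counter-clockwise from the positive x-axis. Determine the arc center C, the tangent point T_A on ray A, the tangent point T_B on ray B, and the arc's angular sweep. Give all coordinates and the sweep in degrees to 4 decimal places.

bisector direction at 72.8320° = (0.295174,0.955444)
center distance |VC| = r/sin(θ/2) = 1.077497/sin(29.6138°) = 2.180497
C = V + |VC|·bis = (3.1068,31.5497)
T_A = V + ((C−V)·d_A)·d_A = V + 1.8957·d_A = (3.8447,30.7645)
T_B = V + ((C−V)·d_B)·d_B = V + 1.8957·d_B = (2.0547,31.3175)
sweep = 180° − θ = 120.7723°

center=(3.1068,31.5497) T_A=(3.8447,30.7645) T_B=(2.0547,31.3175) sweep=120.7723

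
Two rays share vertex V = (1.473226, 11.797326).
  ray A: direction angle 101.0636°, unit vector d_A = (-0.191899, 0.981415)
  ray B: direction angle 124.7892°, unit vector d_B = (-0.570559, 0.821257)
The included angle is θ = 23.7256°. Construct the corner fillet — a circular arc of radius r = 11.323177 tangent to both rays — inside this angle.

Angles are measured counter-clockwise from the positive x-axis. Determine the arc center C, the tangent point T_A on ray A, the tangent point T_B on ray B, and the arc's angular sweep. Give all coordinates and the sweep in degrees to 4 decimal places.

center=(-19.9839,62.5283) T_A=(-8.8712,64.7012) T_B=(-29.2832,56.0678) sweep=156.2744

bisector direction at 112.9264° = (-0.389548,0.921006)
center distance |VC| = r/sin(θ/2) = 11.323177/sin(11.8628°) = 55.082168
C = V + |VC|·bis = (-19.9839,62.5283)
T_A = V + ((C−V)·d_A)·d_A = V + 53.9058·d_A = (-8.8712,64.7012)
T_B = V + ((C−V)·d_B)·d_B = V + 53.9058·d_B = (-29.2832,56.0678)
sweep = 180° − θ = 156.2744°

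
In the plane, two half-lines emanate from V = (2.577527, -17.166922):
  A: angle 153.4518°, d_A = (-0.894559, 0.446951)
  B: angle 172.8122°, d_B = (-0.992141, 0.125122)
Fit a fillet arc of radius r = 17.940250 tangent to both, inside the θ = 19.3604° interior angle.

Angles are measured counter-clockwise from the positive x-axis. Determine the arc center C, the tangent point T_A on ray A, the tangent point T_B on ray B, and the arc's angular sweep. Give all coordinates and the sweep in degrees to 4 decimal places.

bisector direction at 163.1320° = (-0.956976,0.290168)
center distance |VC| = r/sin(θ/2) = 17.940250/sin(9.6802°) = 106.692744
C = V + |VC|·bis = (-99.5248,13.7919)
T_A = V + ((C−V)·d_A)·d_A = V + 105.1736·d_A = (-91.5064,29.8405)
T_B = V + ((C−V)·d_B)·d_B = V + 105.1736·d_B = (-101.7696,-4.0074)
sweep = 180° − θ = 160.6396°

center=(-99.5248,13.7919) T_A=(-91.5064,29.8405) T_B=(-101.7696,-4.0074) sweep=160.6396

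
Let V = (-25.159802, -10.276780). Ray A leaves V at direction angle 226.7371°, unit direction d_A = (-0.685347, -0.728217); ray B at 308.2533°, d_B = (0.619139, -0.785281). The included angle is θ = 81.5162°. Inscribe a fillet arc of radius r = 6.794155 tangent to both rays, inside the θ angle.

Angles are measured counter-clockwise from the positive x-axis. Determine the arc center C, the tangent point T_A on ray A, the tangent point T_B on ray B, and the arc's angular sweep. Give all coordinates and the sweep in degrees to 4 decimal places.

bisector direction at 267.4952° = (-0.043703,-0.999045)
center distance |VC| = r/sin(θ/2) = 6.794155/sin(40.7581°) = 10.406647
C = V + |VC|·bis = (-25.6146,-20.6735)
T_A = V + ((C−V)·d_A)·d_A = V + 7.8828·d_A = (-30.5622,-16.0171)
T_B = V + ((C−V)·d_B)·d_B = V + 7.8828·d_B = (-20.2793,-16.4670)
sweep = 180° − θ = 98.4838°

center=(-25.6146,-20.6735) T_A=(-30.5622,-16.0171) T_B=(-20.2793,-16.4670) sweep=98.4838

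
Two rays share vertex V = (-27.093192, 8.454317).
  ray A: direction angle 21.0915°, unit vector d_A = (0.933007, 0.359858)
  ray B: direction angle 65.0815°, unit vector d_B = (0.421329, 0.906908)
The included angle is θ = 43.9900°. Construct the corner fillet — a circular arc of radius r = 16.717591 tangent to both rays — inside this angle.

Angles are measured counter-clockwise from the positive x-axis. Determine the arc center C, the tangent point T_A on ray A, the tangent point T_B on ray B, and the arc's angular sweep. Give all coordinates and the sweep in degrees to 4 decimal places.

center=(5.5060,38.9457) T_A=(11.5220,23.3481) T_B=(-9.6553,45.9893) sweep=136.0100

bisector direction at 43.0865° = (0.730323,0.683102)
center distance |VC| = r/sin(θ/2) = 16.717591/sin(21.9950°) = 44.636702
C = V + |VC|·bis = (5.5060,38.9457)
T_A = V + ((C−V)·d_A)·d_A = V + 41.3879·d_A = (11.5220,23.3481)
T_B = V + ((C−V)·d_B)·d_B = V + 41.3879·d_B = (-9.6553,45.9893)
sweep = 180° − θ = 136.0100°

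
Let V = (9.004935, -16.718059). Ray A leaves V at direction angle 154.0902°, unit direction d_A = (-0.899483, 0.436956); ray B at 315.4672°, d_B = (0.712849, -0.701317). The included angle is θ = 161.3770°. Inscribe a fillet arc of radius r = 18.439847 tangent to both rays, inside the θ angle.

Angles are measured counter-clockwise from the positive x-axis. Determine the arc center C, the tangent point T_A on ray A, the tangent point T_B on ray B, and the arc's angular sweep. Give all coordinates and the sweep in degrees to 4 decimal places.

center=(-1.7720,-31.9833) T_A=(6.2854,-15.3969) T_B=(11.1602,-18.8385) sweep=18.6230

bisector direction at 234.7787° = (-0.576736,-0.816931)
center distance |VC| = r/sin(θ/2) = 18.439847/sin(80.6885°) = 18.686068
C = V + |VC|·bis = (-1.7720,-31.9833)
T_A = V + ((C−V)·d_A)·d_A = V + 3.0234·d_A = (6.2854,-15.3969)
T_B = V + ((C−V)·d_B)·d_B = V + 3.0234·d_B = (11.1602,-18.8385)
sweep = 180° − θ = 18.6230°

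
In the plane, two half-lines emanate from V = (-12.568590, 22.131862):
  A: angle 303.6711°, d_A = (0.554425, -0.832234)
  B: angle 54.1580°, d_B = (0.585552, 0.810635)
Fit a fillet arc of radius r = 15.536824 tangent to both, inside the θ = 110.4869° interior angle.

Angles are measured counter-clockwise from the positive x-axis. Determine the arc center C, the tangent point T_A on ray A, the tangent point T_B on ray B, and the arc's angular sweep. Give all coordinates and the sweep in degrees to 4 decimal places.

center=(6.3389,21.7736) T_A=(-6.5914,13.1596) T_B=(-6.2558,30.8712) sweep=69.5131

bisector direction at 358.9146° = (0.999821,-0.018944)
center distance |VC| = r/sin(θ/2) = 15.536824/sin(55.2435°) = 18.910867
C = V + |VC|·bis = (6.3389,21.7736)
T_A = V + ((C−V)·d_A)·d_A = V + 10.7809·d_A = (-6.5914,13.1596)
T_B = V + ((C−V)·d_B)·d_B = V + 10.7809·d_B = (-6.2558,30.8712)
sweep = 180° − θ = 69.5131°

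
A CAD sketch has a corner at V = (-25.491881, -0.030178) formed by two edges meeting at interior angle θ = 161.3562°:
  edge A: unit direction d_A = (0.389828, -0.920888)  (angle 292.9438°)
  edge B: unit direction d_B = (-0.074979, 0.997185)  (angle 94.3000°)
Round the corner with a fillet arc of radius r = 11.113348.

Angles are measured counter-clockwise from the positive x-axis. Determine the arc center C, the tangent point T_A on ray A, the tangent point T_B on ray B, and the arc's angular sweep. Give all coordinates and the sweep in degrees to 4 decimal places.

bisector direction at 13.6219° = (0.971871,0.235514)
center distance |VC| = r/sin(θ/2) = 11.113348/sin(80.6781°) = 11.262076
C = V + |VC|·bis = (-14.5466,2.6222)
T_A = V + ((C−V)·d_A)·d_A = V + 1.8242·d_A = (-24.7807,-1.7101)
T_B = V + ((C−V)·d_B)·d_B = V + 1.8242·d_B = (-25.6287,1.7889)
sweep = 180° − θ = 18.6438°

center=(-14.5466,2.6222) T_A=(-24.7807,-1.7101) T_B=(-25.6287,1.7889) sweep=18.6438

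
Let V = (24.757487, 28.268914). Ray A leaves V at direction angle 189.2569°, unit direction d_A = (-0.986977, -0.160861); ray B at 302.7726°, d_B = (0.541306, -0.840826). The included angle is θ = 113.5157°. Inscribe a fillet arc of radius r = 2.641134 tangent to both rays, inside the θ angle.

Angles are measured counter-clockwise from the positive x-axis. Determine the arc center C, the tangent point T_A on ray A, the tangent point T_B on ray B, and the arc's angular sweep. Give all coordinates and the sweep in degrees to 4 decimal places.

bisector direction at 246.0148° = (-0.406501,-0.913650)
center distance |VC| = r/sin(θ/2) = 2.641134/sin(56.7578°) = 3.157887
C = V + |VC|·bis = (23.4738,25.3837)
T_A = V + ((C−V)·d_A)·d_A = V + 1.7311·d_A = (23.0489,27.9904)
T_B = V + ((C−V)·d_B)·d_B = V + 1.7311·d_B = (25.6945,26.8134)
sweep = 180° − θ = 66.4843°

center=(23.4738,25.3837) T_A=(23.0489,27.9904) T_B=(25.6945,26.8134) sweep=66.4843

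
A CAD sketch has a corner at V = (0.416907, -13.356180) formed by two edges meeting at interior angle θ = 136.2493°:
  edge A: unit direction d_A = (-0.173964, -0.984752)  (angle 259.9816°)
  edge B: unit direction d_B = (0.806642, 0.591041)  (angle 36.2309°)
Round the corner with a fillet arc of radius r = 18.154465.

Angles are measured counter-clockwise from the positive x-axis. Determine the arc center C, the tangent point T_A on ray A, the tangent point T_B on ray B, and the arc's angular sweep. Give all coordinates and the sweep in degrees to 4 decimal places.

center=(17.0265,-23.6922) T_A=(-0.8511,-20.5340) T_B=(6.2965,-9.0481) sweep=43.7507

bisector direction at 328.1063° = (0.849029,-0.528346)
center distance |VC| = r/sin(θ/2) = 18.154465/sin(68.1247°) = 19.563072
C = V + |VC|·bis = (17.0265,-23.6922)
T_A = V + ((C−V)·d_A)·d_A = V + 7.2890·d_A = (-0.8511,-20.5340)
T_B = V + ((C−V)·d_B)·d_B = V + 7.2890·d_B = (6.2965,-9.0481)
sweep = 180° − θ = 43.7507°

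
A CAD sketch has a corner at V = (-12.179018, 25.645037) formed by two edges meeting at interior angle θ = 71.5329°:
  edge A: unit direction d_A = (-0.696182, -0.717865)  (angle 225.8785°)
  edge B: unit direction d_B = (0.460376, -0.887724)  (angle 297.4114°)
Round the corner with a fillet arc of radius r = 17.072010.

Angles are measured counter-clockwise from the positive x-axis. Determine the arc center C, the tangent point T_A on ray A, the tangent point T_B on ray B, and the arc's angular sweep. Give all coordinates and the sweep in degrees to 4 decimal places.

bisector direction at 261.6449° = (-0.145307,-0.989387)
center distance |VC| = r/sin(θ/2) = 17.072010/sin(35.7664°) = 29.208754
C = V + |VC|·bis = (-16.4233,-3.2537)
T_A = V + ((C−V)·d_A)·d_A = V + 23.7002·d_A = (-28.6787,8.6315)
T_B = V + ((C−V)·d_B)·d_B = V + 23.7002·d_B = (-1.2680,4.6058)
sweep = 180° − θ = 108.4671°

center=(-16.4233,-3.2537) T_A=(-28.6787,8.6315) T_B=(-1.2680,4.6058) sweep=108.4671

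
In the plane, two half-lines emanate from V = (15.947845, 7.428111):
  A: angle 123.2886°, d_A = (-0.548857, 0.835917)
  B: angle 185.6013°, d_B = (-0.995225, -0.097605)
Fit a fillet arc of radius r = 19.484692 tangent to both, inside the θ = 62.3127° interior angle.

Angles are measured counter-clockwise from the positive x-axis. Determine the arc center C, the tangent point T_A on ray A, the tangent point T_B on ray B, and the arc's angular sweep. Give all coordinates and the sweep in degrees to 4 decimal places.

center=(-18.0285,23.6741) T_A=(-1.7409,34.3684) T_B=(-16.1267,4.2824) sweep=117.6873

bisector direction at 154.4450° = (-0.902171,0.431378)
center distance |VC| = r/sin(θ/2) = 19.484692/sin(31.1563°) = 37.660660
C = V + |VC|·bis = (-18.0285,23.6741)
T_A = V + ((C−V)·d_A)·d_A = V + 32.2284·d_A = (-1.7409,34.3684)
T_B = V + ((C−V)·d_B)·d_B = V + 32.2284·d_B = (-16.1267,4.2824)
sweep = 180° − θ = 117.6873°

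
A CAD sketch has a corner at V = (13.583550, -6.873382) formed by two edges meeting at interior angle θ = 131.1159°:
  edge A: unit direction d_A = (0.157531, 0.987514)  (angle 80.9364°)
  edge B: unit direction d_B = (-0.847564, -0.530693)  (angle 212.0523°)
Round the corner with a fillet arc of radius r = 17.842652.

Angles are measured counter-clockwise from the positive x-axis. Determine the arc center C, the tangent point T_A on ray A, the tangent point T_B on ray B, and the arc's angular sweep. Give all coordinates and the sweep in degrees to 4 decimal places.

bisector direction at 146.4943° = (-0.833831,0.552019)
center distance |VC| = r/sin(θ/2) = 17.842652/sin(65.5580°) = 19.599121
C = V + |VC|·bis = (-2.7588,3.9457)
T_A = V + ((C−V)·d_A)·d_A = V + 8.1096·d_A = (14.8611,1.1349)
T_B = V + ((C−V)·d_B)·d_B = V + 8.1096·d_B = (6.7102,-11.1771)
sweep = 180° − θ = 48.8841°

center=(-2.7588,3.9457) T_A=(14.8611,1.1349) T_B=(6.7102,-11.1771) sweep=48.8841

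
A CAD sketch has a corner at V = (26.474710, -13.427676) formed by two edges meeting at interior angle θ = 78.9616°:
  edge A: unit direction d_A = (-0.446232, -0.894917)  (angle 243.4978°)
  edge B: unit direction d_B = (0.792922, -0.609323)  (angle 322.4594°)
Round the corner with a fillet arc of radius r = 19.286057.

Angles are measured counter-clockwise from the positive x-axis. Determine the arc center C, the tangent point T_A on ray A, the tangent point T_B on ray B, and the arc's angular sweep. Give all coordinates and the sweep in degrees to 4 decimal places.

bisector direction at 282.9786° = (0.224587,-0.974454)
center distance |VC| = r/sin(θ/2) = 19.286057/sin(39.4808°) = 30.332592
C = V + |VC|·bis = (33.2870,-42.9854)
T_A = V + ((C−V)·d_A)·d_A = V + 23.4118·d_A = (16.0276,-34.3793)
T_B = V + ((C−V)·d_B)·d_B = V + 23.4118·d_B = (45.0385,-27.6931)
sweep = 180° − θ = 101.0384°

center=(33.2870,-42.9854) T_A=(16.0276,-34.3793) T_B=(45.0385,-27.6931) sweep=101.0384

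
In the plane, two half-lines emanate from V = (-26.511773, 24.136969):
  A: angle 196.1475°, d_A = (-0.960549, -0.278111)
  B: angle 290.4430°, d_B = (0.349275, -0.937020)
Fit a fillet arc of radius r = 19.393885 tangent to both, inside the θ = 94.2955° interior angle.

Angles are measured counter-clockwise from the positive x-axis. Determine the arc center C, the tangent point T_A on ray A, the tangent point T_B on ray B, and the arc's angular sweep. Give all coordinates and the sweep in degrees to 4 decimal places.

center=(-38.4001,0.5045) T_A=(-43.7938,19.1332) T_B=(-20.2277,7.2783) sweep=85.7045

bisector direction at 243.2953° = (-0.449393,-0.893334)
center distance |VC| = r/sin(θ/2) = 19.393885/sin(47.1478°) = 26.454265
C = V + |VC|·bis = (-38.4001,0.5045)
T_A = V + ((C−V)·d_A)·d_A = V + 17.9918·d_A = (-43.7938,19.1332)
T_B = V + ((C−V)·d_B)·d_B = V + 17.9918·d_B = (-20.2277,7.2783)
sweep = 180° − θ = 85.7045°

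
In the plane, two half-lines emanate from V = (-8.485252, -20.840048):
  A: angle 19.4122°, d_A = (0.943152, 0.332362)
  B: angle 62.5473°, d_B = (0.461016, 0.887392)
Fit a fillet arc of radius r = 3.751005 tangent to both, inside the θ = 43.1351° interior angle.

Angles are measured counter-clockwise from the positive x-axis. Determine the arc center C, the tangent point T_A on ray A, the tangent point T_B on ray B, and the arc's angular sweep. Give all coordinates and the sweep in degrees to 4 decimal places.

bisector direction at 40.9798° = (0.754941,0.655792)
center distance |VC| = r/sin(θ/2) = 3.751005/sin(21.5676°) = 10.204098
C = V + |VC|·bis = (-0.7818,-14.1483)
T_A = V + ((C−V)·d_A)·d_A = V + 9.4897·d_A = (0.4649,-17.6860)
T_B = V + ((C−V)·d_B)·d_B = V + 9.4897·d_B = (-4.1104,-12.4190)
sweep = 180° − θ = 136.8649°

center=(-0.7818,-14.1483) T_A=(0.4649,-17.6860) T_B=(-4.1104,-12.4190) sweep=136.8649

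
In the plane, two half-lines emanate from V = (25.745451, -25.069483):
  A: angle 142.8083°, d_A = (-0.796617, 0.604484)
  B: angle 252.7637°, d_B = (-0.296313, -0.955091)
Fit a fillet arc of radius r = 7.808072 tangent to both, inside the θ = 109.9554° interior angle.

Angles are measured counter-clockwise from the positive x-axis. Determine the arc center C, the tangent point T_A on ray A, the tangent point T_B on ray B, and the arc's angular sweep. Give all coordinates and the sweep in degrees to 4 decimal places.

center=(16.6667,-27.9819) T_A=(21.3865,-21.7619) T_B=(24.1241,-30.2955) sweep=70.0446

bisector direction at 197.7860° = (-0.952204,-0.305463)
center distance |VC| = r/sin(θ/2) = 7.808072/sin(54.9777°) = 9.534495
C = V + |VC|·bis = (16.6667,-27.9819)
T_A = V + ((C−V)·d_A)·d_A = V + 5.4718·d_A = (21.3865,-21.7619)
T_B = V + ((C−V)·d_B)·d_B = V + 5.4718·d_B = (24.1241,-30.2955)
sweep = 180° − θ = 70.0446°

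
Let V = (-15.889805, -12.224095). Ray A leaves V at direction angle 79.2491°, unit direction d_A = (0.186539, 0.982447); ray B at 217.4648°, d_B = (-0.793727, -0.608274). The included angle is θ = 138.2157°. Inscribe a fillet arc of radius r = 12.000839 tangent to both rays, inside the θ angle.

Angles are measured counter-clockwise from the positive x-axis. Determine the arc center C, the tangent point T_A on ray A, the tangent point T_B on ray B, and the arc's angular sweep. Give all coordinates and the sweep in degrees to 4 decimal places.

center=(-26.8255,-5.4851) T_A=(-15.0353,-7.7237) T_B=(-19.5257,-15.0105) sweep=41.7843

bisector direction at 148.3569° = (-0.851333,0.524626)
center distance |VC| = r/sin(θ/2) = 12.000839/sin(69.1078°) = 12.845380
C = V + |VC|·bis = (-26.8255,-5.4851)
T_A = V + ((C−V)·d_A)·d_A = V + 4.5808·d_A = (-15.0353,-7.7237)
T_B = V + ((C−V)·d_B)·d_B = V + 4.5808·d_B = (-19.5257,-15.0105)
sweep = 180° − θ = 41.7843°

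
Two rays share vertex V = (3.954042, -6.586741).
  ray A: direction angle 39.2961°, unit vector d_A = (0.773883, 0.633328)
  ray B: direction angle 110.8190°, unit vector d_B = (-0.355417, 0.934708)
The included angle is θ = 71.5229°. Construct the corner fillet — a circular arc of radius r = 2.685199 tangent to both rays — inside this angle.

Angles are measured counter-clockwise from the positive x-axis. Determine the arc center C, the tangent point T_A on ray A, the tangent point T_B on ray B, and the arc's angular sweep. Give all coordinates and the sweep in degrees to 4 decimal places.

center=(5.1388,-2.1474) T_A=(6.8394,-4.2254) T_B=(2.6289,-3.1018) sweep=108.4771

bisector direction at 75.0576° = (0.257849,0.966185)
center distance |VC| = r/sin(θ/2) = 2.685199/sin(35.7615°) = 4.594703
C = V + |VC|·bis = (5.1388,-2.1474)
T_A = V + ((C−V)·d_A)·d_A = V + 3.7284·d_A = (6.8394,-4.2254)
T_B = V + ((C−V)·d_B)·d_B = V + 3.7284·d_B = (2.6289,-3.1018)
sweep = 180° − θ = 108.4771°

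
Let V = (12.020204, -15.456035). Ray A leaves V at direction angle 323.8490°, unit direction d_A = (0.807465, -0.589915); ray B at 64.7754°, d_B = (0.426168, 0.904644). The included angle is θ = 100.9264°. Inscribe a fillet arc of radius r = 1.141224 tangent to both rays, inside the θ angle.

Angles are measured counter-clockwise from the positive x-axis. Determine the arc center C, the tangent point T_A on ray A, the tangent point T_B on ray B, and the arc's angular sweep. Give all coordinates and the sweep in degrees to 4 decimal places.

center=(13.4540,-15.0902) T_A=(12.7808,-16.0117) T_B=(12.4216,-14.6039) sweep=79.0736

bisector direction at 14.3122° = (0.968963,0.247205)
center distance |VC| = r/sin(θ/2) = 1.141224/sin(50.4632°) = 1.479772
C = V + |VC|·bis = (13.4540,-15.0902)
T_A = V + ((C−V)·d_A)·d_A = V + 0.9420·d_A = (12.7808,-16.0117)
T_B = V + ((C−V)·d_B)·d_B = V + 0.9420·d_B = (12.4216,-14.6039)
sweep = 180° − θ = 79.0736°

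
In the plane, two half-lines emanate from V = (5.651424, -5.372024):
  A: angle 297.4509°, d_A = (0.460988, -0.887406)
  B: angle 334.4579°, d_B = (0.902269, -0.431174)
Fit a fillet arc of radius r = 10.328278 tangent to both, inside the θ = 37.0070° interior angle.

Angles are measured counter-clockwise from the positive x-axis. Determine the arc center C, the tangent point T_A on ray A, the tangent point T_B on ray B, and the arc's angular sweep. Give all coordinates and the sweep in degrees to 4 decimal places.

center=(29.0437,-27.9977) T_A=(19.8783,-32.7589) T_B=(33.4970,-18.6788) sweep=142.9930

bisector direction at 315.9544° = (0.718787,-0.695231)
center distance |VC| = r/sin(θ/2) = 10.328278/sin(18.5035°) = 32.544095
C = V + |VC|·bis = (29.0437,-27.9977)
T_A = V + ((C−V)·d_A)·d_A = V + 30.8617·d_A = (19.8783,-32.7589)
T_B = V + ((C−V)·d_B)·d_B = V + 30.8617·d_B = (33.4970,-18.6788)
sweep = 180° − θ = 142.9930°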